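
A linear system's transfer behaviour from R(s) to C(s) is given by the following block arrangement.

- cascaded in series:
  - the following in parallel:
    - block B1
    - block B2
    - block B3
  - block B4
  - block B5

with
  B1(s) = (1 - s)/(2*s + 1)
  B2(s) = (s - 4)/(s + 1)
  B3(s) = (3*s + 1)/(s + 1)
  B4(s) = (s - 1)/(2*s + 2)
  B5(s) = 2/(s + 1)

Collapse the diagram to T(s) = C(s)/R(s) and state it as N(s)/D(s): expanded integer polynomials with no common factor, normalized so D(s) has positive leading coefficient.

First reduce the diagram to T(s).

Step 1: parallel reduction of B1, B2, B3 = (7*s^2 - 2*s - 2)/(2*s^2 + 3*s + 1)
Step 2: multiply (B1+B2+B3), B4, B5 (series); the result is T(s) itself (integer coefficients, no common factor, positive leading denominator coefficient)

Answer: (7*s^3 - 9*s^2 + 2)/(2*s^4 + 7*s^3 + 9*s^2 + 5*s + 1)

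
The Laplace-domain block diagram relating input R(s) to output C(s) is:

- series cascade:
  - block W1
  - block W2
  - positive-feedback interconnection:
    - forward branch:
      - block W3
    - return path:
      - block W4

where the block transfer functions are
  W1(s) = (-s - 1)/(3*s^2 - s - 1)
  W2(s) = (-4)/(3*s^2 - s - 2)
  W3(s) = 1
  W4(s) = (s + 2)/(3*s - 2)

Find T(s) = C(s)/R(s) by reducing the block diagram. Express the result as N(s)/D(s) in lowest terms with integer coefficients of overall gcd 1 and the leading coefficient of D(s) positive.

The answer is (6*s^2 + 2*s - 4)/(9*s^5 - 24*s^4 + 4*s^3 + 19*s^2 - 4*s - 4).

Reasoning:
1. feedback reduction of W3, W4: (3*s - 2)/(2*s - 4)
2. cascade W1, W2, [W3/(1-W3*W4)], giving the overall T(s)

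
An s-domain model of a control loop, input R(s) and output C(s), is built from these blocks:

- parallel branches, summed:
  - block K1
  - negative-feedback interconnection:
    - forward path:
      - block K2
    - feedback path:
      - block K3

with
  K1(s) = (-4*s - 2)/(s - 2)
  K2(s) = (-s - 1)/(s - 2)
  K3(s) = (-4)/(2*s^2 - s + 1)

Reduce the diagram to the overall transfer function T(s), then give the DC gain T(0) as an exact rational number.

(1) reduce the feedback loop with forward K2 and return K3, giving (-2*s^3 - s^2 - 1)/(2*s^3 - 5*s^2 + 7*s + 2)
(2) sum the parallel branches K1, [K2/(1+K2*K3)], giving (-10*s^4 + 19*s^3 - 16*s^2 - 23*s - 2)/(2*s^4 - 9*s^3 + 17*s^2 - 12*s - 4)
Evaluating the step-2 result (the overall T(s)) at s = 0 gives T(0) = -2/(-4) = 1/2.

Hence the answer: 1/2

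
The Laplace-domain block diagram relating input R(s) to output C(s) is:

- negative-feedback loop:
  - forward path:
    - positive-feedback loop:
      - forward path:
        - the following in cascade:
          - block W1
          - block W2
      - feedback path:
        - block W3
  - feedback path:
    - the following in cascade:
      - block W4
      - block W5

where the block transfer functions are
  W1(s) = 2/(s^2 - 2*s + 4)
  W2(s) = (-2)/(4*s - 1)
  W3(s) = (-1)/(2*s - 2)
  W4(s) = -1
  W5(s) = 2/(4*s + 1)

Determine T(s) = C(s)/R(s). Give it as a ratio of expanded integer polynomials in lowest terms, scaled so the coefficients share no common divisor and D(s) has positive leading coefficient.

Answer: (-16*s^2 + 12*s + 4)/(16*s^5 - 48*s^4 + 95*s^3 - 61*s^2 - 6*s - 6)

Working:
1. reduce the series chain W1, W2 -> (-4)/(4*s^3 - 9*s^2 + 18*s - 4)
2. reduce the feedback loop with forward (W1*W2) and return W3 -> (4 - 4*s)/(4*s^4 - 13*s^3 + 27*s^2 - 22*s + 2)
3. series reduction of W4, W5 -> (-2)/(4*s + 1)
4. collapse the loop ([(W1*W2)/(1-(W1*W2)*W3)] forward, (W4*W5) return); the result is T(s) itself (integer coefficients, no common factor, positive leading denominator coefficient)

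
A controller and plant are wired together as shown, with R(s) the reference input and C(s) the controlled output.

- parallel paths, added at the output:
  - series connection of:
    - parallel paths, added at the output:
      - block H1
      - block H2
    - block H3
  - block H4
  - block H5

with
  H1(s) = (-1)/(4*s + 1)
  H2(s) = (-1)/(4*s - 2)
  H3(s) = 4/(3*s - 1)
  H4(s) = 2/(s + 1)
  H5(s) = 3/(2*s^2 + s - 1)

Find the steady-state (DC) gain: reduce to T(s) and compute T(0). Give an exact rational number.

Reducing step by step:

Step 1: combine H1, H2 in parallel -> (1 - 8*s)/(16*s^2 - 4*s - 2)
Step 2: reduce the series chain (H1+H2), H3 -> (2 - 16*s)/(24*s^3 - 14*s^2 - s + 1)
Step 3: parallel reduction of ((H1+H2)*H3), H4, H5 -> (48*s^3 - 8*s^2 - 19*s + 1)/(24*s^4 + 10*s^3 - 15*s^2 + 1)
DC gain: substitute s = 0 into T(s) from step 3: T(0) = 1/1 = 1.

Answer: 1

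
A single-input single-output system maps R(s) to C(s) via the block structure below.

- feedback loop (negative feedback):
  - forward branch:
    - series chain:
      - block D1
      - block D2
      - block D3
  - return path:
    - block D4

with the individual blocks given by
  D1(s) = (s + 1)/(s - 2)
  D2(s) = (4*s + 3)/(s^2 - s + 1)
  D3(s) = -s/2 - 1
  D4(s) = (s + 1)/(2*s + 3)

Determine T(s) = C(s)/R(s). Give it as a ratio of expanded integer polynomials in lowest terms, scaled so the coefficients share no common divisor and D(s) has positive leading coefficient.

Reducing step by step:

Step 1. cascade D1, D2, D3 gives (-4*s^3 - 15*s^2 - 17*s - 6)/(2*s^3 - 6*s^2 + 6*s - 4)
Step 2. collapse the loop ((D1*D2*D3) forward, D4 return), which is the overall transfer function T(s) = C(s)/R(s) in lowest terms

Answer: (8*s^4 + 42*s^3 + 79*s^2 + 63*s + 18)/(25*s^3 + 38*s^2 + 13*s + 18)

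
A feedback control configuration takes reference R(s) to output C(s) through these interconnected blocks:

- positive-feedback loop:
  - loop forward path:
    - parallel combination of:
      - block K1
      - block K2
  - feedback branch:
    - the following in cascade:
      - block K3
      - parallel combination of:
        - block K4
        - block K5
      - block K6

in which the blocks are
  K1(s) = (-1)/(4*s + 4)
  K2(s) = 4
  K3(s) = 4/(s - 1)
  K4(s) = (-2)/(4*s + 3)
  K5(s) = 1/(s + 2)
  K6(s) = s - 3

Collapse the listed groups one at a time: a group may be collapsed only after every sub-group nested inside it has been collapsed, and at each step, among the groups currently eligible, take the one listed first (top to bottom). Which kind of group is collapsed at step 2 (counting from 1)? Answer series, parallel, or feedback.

[1] sum the parallel branches K1, K2
[2] sum the parallel branches K4, K5
[3] series reduction of K3, (K4+K5), K6
[4] collapse the loop ((K1+K2) forward, (K3*(K4+K5)*K6) return)
At step 2 the group reduced is parallel.

Hence the answer: parallel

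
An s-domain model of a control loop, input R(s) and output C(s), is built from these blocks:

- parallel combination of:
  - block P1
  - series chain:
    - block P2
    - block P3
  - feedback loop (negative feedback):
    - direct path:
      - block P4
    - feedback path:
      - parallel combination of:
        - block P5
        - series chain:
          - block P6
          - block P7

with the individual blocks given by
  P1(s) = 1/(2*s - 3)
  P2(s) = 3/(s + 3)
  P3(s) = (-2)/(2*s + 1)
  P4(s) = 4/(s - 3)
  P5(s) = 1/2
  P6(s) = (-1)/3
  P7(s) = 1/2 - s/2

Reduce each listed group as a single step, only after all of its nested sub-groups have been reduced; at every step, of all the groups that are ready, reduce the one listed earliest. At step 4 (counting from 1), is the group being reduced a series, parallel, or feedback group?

[1] combine P2, P3 in series
[2] combine P6, P7 in series
[3] add P5, (P6*P7) (parallel)
[4] collapse the loop (P4 forward, (P5+(P6*P7)) return)
[5] combine P1, (P2*P3), [P4/(1+P4*(P5+(P6*P7)))] in parallel
At step 4 the group reduced is feedback.

Hence the answer: feedback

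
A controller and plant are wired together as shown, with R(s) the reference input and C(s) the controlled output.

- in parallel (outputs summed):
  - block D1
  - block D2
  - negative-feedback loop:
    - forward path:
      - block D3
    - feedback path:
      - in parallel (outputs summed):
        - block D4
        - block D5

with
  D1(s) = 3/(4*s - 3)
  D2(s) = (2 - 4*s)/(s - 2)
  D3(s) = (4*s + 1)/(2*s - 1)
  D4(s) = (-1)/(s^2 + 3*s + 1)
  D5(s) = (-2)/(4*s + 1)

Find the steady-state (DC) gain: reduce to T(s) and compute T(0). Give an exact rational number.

Step 1 - parallel reduction of D4, D5: (-2*s^2 - 10*s - 3)/(4*s^3 + 13*s^2 + 7*s + 1)
Step 2 - apply the feedback formula to D3, (D4+D5): (4*s^3 + 13*s^2 + 7*s + 1)/(2*s^3 + 3*s^2 - 11*s - 4)
Step 3 - reduce the parallel group D1, D2, [D3/(1+D3*(D4+D5))]: (-16*s^5 + 6*s^4 + 130*s^3 - 220*s^2 + 71*s + 54)/(8*s^5 - 10*s^4 - 65*s^3 + 123*s^2 - 22*s - 24)
Evaluating the step-3 result (the overall T(s)) at s = 0 gives T(0) = 54/(-24) = -9/4.

Final answer: -9/4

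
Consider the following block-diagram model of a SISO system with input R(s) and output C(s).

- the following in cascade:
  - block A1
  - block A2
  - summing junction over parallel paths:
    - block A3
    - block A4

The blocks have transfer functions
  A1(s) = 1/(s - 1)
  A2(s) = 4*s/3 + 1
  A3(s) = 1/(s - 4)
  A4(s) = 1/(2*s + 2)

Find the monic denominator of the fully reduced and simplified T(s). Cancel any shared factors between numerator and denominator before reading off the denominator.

The answer is s^3 - 4*s^2 - s + 4.

Reasoning:
[1] reduce the parallel group A3, A4 gives (3*s - 2)/(2*s^2 - 6*s - 8)
[2] cascade A1, A2, (A3+A4) gives (12*s^2 + s - 6)/(6*s^3 - 24*s^2 - 6*s + 24)
No further cancellation is possible in the step-2 result, so that is T(s). Its denominator becomes monic after dividing by the leading coefficient 6.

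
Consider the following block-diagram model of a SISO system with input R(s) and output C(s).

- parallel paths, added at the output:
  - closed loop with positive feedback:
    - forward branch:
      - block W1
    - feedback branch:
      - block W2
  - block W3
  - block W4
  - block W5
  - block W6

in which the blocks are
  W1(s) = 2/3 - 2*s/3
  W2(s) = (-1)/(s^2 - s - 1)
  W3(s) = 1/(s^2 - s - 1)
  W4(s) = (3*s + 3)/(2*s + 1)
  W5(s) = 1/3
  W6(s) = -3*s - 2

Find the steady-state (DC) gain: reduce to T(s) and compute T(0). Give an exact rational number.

First reduce the diagram to T(s).

Step 1. feedback reduction of W1, W2 -> (-2*s^3 + 4*s^2 - 2)/(3*s^2 - 5*s - 1)
Step 2. combine [W1/(1-W1*W2)], W3, W4, W5, W6 in parallel -> (-66*s^6 + 144*s^5 + 80*s^4 - 174*s^3 - 101*s^2 + 11*s + 7)/(18*s^5 - 39*s^4 - 18*s^3 + 39*s^2 + 24*s + 3)
The step-2 result is T(s). Setting s = 0: T(0) = 7/3.

Answer: 7/3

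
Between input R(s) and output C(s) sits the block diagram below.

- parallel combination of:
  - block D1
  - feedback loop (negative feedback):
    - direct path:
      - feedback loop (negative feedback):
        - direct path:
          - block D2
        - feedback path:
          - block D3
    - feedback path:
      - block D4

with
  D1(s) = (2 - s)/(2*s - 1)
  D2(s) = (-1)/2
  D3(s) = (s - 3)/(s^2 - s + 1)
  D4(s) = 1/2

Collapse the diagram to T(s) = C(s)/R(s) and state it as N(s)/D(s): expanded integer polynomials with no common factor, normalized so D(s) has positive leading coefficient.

Step 1: reduce the feedback loop with forward D2 and return D3: (-s^2 + s - 1)/(2*s^2 - 3*s + 5)
Step 2: feedback reduction of [D2/(1+D2*D3)], D4: (-2*s^2 + 2*s - 2)/(3*s^2 - 5*s + 9)
Step 3: parallel reduction of D1, [[D2/(1+D2*D3)]/(1+[D2/(1+D2*D3)]*D4)], which is the overall transfer function T(s) = C(s)/R(s) in lowest terms

Hence the answer: (-7*s^3 + 17*s^2 - 25*s + 20)/(6*s^3 - 13*s^2 + 23*s - 9)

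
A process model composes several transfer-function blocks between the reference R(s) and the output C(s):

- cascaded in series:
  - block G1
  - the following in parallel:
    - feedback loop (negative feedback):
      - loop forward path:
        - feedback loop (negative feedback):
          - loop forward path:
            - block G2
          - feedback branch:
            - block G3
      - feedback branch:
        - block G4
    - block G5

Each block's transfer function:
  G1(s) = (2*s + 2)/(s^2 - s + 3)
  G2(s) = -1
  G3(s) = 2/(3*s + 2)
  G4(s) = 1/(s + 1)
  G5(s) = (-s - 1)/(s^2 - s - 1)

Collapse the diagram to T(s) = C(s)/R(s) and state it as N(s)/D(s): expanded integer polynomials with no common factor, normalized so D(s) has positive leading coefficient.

Step 1: reduce the feedback loop with forward G2 and return G3, giving (-3*s - 2)/(3*s)
Step 2: reduce the feedback loop with forward [G2/(1+G2*G3)] and return G4, giving (-3*s^2 - 5*s - 2)/(3*s^2 - 2)
Step 3: parallel reduction of [[G2/(1+G2*G3)]/(1+[G2/(1+G2*G3)]*G4)], G5, giving (-3*s^4 - 5*s^3 + 3*s^2 + 9*s + 4)/(3*s^4 - 3*s^3 - 5*s^2 + 2*s + 2)
Step 4: series reduction of G1, ([[G2/(1+G2*G3)]/(1+[G2/(1+G2*G3)]*G4)]+G5); the result is T(s) itself (integer coefficients, no common factor, positive leading denominator coefficient)

Hence the answer: (-6*s^5 - 16*s^4 - 4*s^3 + 24*s^2 + 26*s + 8)/(3*s^6 - 6*s^5 + 7*s^4 - 2*s^3 - 15*s^2 + 4*s + 6)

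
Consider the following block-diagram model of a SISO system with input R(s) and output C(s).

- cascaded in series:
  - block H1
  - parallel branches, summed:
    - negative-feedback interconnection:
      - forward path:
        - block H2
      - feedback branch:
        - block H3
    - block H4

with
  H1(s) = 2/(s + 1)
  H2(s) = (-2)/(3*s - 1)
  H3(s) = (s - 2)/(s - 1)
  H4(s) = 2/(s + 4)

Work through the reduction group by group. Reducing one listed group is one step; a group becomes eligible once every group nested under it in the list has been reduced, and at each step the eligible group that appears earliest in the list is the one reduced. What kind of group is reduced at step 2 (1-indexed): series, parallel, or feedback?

1. feedback reduction of H2, H3
2. parallel reduction of [H2/(1+H2*H3)], H4
3. multiply H1, ([H2/(1+H2*H3)]+H4) (series)
The group at step 2 is a parallel group.

Hence the answer: parallel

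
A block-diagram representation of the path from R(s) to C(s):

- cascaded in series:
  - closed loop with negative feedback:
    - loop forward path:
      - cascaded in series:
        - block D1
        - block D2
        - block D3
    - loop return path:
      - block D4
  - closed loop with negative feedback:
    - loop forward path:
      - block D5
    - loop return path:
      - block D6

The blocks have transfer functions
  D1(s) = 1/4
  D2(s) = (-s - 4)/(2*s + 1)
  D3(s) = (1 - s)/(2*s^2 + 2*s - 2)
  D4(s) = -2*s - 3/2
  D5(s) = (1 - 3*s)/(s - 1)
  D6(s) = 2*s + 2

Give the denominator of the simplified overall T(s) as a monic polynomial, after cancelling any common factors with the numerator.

First reduce the diagram to T(s).

(1) series reduction of D1, D2, D3 gives (s^2 + 3*s - 4)/(16*s^3 + 24*s^2 - 8*s - 8)
(2) feedback reduction of (D1*D2*D3), D4 gives (2*s^2 + 6*s - 8)/(28*s^3 + 33*s^2 - 9*s - 4)
(3) collapse the loop (D5 forward, D6 return) gives (3*s - 1)/(6*s^2 + 3*s - 1)
(4) reduce the series chain [(D1*D2*D3)/(1+(D1*D2*D3)*D4)], [D5/(1+D5*D6)] gives (6*s^3 + 16*s^2 - 30*s + 8)/(168*s^5 + 282*s^4 + 17*s^3 - 84*s^2 - 3*s + 4)
The result of step 4 is T(s) in lowest terms. Its denominator has leading coefficient 168; dividing the denominator through by 168 makes it monic.

Answer: s^5 + 47*s^4/28 + 17*s^3/168 - s^2/2 - s/56 + 1/42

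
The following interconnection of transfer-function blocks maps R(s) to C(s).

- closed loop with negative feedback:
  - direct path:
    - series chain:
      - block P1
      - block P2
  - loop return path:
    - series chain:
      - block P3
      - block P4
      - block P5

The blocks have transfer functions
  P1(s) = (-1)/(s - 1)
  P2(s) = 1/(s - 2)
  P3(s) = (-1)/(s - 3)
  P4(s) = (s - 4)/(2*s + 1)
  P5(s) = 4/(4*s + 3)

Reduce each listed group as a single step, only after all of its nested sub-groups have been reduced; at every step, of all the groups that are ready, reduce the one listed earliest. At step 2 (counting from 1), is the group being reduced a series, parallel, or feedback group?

The answer is series.

Reasoning:
1. reduce the series chain P1, P2
2. reduce the series chain P3, P4, P5
3. feedback reduction of (P1*P2), (P3*P4*P5)
The group at step 2 is a series group.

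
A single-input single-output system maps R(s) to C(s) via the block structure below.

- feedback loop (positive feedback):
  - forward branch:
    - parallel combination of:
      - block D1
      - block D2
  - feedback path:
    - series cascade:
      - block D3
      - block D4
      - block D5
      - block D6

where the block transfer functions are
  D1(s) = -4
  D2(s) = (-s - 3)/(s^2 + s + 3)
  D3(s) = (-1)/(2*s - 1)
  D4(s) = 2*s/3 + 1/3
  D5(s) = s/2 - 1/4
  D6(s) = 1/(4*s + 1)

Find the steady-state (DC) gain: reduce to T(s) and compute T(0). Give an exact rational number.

First reduce the diagram to T(s).

(1) parallel reduction of D1, D2 -> (-4*s^2 - 5*s - 15)/(s^2 + s + 3)
(2) cascade D3, D4, D5, D6 -> (-2*s - 1)/(48*s + 12)
(3) collapse the loop ((D1+D2) forward, (D3*D4*D5*D6) return) -> (-192*s^3 - 288*s^2 - 780*s - 180)/(40*s^3 + 46*s^2 + 121*s + 21)
Evaluating the step-3 result (the overall T(s)) at s = 0 gives T(0) = -180/21 = -60/7.

Answer: -60/7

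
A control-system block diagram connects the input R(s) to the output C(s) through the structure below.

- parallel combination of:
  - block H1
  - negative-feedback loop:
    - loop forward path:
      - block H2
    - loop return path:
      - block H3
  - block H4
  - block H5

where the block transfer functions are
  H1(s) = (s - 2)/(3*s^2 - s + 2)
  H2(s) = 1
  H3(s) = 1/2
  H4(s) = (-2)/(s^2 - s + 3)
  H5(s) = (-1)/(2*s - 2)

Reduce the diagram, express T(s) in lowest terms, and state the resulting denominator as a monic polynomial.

The answer is s^5 - 7*s^4/3 + 16*s^3/3 - 17*s^2/3 + 11*s/3 - 2.

Reasoning:
Step 1: close the feedback loop around H2, H3, giving 2/3
Step 2: sum the parallel branches H1, [H2/(1+H2*H3)], H4, H5, giving (12*s^5 - 31*s^4 + 16*s^3 - 8*s^2 - 43*s + 18)/(18*s^5 - 42*s^4 + 96*s^3 - 102*s^2 + 66*s - 36)
Step 2 gives the fully reduced T(s), with no common factor left to cancel. The denominator's leading coefficient is 18, so divide each of its coefficients by 18 to get the monic form.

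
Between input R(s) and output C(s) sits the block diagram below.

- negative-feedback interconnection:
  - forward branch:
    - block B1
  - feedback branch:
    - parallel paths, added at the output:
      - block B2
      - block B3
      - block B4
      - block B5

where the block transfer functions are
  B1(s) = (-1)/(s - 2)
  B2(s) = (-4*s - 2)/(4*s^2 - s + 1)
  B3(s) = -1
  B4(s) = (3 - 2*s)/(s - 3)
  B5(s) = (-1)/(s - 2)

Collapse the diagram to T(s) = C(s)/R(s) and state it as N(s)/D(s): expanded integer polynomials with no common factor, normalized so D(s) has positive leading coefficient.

First reduce the diagram to T(s).

Step 1 - parallel reduction of B2, B3, B4, B5, giving (-12*s^4 + 43*s^3 - 32*s^2 + 6*s - 21)/(4*s^4 - 21*s^3 + 30*s^2 - 11*s + 6)
Step 2 - close the feedback loop around B1, (B2+B3+B4+B5) - this is the overall T(s), already in the required normalized form

Answer: (-4*s^4 + 21*s^3 - 30*s^2 + 11*s - 6)/(4*s^5 - 17*s^4 + 29*s^3 - 39*s^2 + 22*s + 9)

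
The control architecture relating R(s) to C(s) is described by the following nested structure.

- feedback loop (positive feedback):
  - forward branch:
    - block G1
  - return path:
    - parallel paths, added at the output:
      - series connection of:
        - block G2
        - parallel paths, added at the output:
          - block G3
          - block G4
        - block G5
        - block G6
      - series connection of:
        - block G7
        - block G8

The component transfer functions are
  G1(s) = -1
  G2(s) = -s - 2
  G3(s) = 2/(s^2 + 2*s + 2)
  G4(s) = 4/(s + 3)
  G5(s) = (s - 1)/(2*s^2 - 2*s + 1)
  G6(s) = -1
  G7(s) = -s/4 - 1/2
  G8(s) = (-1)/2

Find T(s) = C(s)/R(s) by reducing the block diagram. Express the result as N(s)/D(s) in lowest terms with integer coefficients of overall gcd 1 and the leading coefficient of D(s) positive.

Answer: (-16*s^5 - 64*s^4 - 56*s^3 - 8*s^2 + 32*s - 48)/(2*s^6 + 28*s^5 + 119*s^4 + 183*s^3 + 134*s^2 - 82*s - 164)

Working:
(1) sum the parallel branches G3, G4: (4*s^2 + 10*s + 14)/(s^3 + 5*s^2 + 8*s + 6)
(2) series reduction of G2, (G3+G4), G5, G6: (4*s^4 + 14*s^3 + 16*s^2 - 6*s - 28)/(2*s^5 + 8*s^4 + 7*s^3 + s^2 - 4*s + 6)
(3) multiply G7, G8 (series): s/8 + 1/4
(4) reduce the parallel group (G2*(G3+G4)*G5*G6), (G7*G8): (2*s^6 + 12*s^5 + 55*s^4 + 127*s^3 + 126*s^2 - 50*s - 212)/(16*s^5 + 64*s^4 + 56*s^3 + 8*s^2 - 32*s + 48)
(5) apply the feedback formula to G1, ((G2*(G3+G4)*G5*G6)+(G7*G8)), giving the overall T(s)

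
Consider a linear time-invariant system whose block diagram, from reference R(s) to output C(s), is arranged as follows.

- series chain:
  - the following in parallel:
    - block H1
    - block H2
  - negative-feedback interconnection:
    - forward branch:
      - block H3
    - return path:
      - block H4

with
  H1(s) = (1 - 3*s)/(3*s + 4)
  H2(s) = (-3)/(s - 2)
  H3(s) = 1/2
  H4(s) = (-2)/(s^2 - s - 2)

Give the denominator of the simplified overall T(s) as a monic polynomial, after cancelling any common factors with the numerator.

[1] add H1, H2 (parallel): (-3*s^2 - 2*s - 14)/(3*s^2 - 2*s - 8)
[2] reduce the feedback loop with forward H3 and return H4: (s^2 - s - 2)/(2*s^2 - 2*s - 6)
[3] multiply (H1+H2), [H3/(1+H3*H4)] (series): (-3*s^3 - 5*s^2 - 16*s - 14)/(6*s^3 + 2*s^2 - 26*s - 24)
No further cancellation is possible in the step-3 result, so that is T(s). Its denominator becomes monic after dividing by the leading coefficient 6.

Answer: s^3 + s^2/3 - 13*s/3 - 4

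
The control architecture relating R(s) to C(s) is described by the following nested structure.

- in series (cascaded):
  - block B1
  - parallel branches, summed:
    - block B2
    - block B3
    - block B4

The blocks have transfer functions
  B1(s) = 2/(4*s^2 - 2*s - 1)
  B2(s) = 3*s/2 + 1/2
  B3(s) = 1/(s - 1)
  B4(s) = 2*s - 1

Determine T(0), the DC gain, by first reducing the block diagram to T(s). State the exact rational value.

First reduce the diagram to T(s).

1. parallel reduction of B2, B3, B4 = (7*s^2 - 8*s + 3)/(2*s - 2)
2. cascade B1, (B2+B3+B4) = (7*s^2 - 8*s + 3)/(4*s^3 - 6*s^2 + s + 1)
Evaluating the step-2 result (the overall T(s)) at s = 0 gives T(0) = 3/1 = 3.

Answer: 3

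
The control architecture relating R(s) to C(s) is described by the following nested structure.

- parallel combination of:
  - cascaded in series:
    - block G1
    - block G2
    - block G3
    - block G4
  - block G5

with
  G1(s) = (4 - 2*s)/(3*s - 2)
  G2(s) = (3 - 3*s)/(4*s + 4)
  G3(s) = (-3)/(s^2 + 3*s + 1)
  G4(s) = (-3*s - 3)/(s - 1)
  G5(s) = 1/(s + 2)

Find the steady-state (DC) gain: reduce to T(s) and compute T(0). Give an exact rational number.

First reduce the diagram to T(s).

Step 1 - series reduction of G1, G2, G3, G4: (27*s - 54)/(6*s^3 + 14*s^2 - 6*s - 4)
Step 2 - parallel reduction of (G1*G2*G3*G4), G5: (6*s^3 + 41*s^2 - 6*s - 112)/(6*s^4 + 26*s^3 + 22*s^2 - 16*s - 8)
Step 2 gives the overall T(s). Then T(0) = -112/(-8) = 14.

Answer: 14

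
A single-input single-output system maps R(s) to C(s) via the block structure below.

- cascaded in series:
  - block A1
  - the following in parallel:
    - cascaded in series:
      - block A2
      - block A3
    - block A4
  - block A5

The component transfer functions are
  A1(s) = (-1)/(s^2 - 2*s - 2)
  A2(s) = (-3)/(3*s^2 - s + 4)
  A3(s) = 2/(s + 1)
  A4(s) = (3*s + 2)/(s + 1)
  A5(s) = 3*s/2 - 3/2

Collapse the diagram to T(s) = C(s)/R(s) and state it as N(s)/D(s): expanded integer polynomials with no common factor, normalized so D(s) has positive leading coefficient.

Reducing step by step:

(1) multiply A2, A3 (series): (-6)/(3*s^3 + 2*s^2 + 3*s + 4)
(2) add (A2*A3), A4 (parallel): (9*s^3 + 3*s^2 + 10*s + 2)/(3*s^3 + 2*s^2 + 3*s + 4)
(3) combine A1, ((A2*A3)+A4), A5 in series - this is the overall T(s), already in the required normalized form

Answer: (-27*s^4 + 18*s^3 - 21*s^2 + 24*s + 6)/(6*s^5 - 8*s^4 - 14*s^3 - 12*s^2 - 28*s - 16)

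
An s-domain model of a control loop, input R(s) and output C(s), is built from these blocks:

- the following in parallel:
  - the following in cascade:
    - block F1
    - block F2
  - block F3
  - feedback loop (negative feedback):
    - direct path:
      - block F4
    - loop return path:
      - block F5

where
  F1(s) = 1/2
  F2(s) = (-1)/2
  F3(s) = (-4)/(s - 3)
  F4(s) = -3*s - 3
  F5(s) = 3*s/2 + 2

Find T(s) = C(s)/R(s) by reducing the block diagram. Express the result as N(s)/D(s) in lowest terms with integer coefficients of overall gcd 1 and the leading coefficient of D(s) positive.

First reduce the diagram to T(s).

Step 1: multiply F1, F2 (series) = (-1)/4
Step 2: collapse the loop (F4 forward, F5 return) = (6*s + 6)/(9*s^2 + 21*s + 10)
Step 3: add (F1*F2), F3, [F4/(1+F4*F5)] (parallel): this yields T(s), and no further normalization is needed

Answer: (-9*s^3 - 114*s^2 - 331*s - 202)/(36*s^3 - 24*s^2 - 212*s - 120)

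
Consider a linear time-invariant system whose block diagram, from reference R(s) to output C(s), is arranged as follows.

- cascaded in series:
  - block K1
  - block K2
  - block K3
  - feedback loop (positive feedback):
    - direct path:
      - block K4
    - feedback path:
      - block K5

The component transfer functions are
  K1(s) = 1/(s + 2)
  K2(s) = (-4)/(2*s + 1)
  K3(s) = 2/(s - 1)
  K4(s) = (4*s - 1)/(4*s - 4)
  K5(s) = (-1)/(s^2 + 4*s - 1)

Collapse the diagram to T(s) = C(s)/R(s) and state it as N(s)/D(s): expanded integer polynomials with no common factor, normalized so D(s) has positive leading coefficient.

Answer: (-32*s^3 - 120*s^2 + 64*s - 8)/(8*s^6 + 36*s^5 - 8*s^4 - 86*s^3 + 33*s^2 + 23*s - 6)

Working:
Step 1. feedback reduction of K4, K5: (4*s^3 + 15*s^2 - 8*s + 1)/(4*s^3 + 12*s^2 - 16*s + 3)
Step 2. combine K1, K2, K3, [K4/(1-K4*K5)] in series - this is the overall T(s), already in the required normalized form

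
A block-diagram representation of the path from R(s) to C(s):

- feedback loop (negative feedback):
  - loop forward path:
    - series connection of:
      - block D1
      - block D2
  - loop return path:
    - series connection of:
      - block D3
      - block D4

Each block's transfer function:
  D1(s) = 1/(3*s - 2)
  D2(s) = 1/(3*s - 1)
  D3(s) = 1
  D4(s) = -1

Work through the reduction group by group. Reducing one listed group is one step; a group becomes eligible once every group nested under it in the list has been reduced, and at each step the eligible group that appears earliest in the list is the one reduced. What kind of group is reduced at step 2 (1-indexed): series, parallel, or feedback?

Answer: series

Working:
Step 1. series reduction of D1, D2
Step 2. multiply D3, D4 (series)
Step 3. apply the feedback formula to (D1*D2), (D3*D4)
At step 2 the group reduced is series.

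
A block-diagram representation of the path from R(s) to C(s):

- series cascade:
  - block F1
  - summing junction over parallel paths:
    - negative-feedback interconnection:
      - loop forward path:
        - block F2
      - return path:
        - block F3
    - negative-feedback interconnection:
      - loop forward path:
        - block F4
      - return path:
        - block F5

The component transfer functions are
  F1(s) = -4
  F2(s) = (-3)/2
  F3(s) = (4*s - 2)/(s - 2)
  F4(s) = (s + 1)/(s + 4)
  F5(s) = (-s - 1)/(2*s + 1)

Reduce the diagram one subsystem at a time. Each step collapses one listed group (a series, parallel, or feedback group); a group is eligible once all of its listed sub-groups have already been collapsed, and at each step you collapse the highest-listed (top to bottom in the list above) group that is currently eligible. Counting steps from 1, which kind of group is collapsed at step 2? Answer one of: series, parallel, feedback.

[1] collapse the loop (F2 forward, F3 return)
[2] feedback reduction of F4, F5
[3] parallel reduction of [F2/(1+F2*F3)], [F4/(1+F4*F5)]
[4] multiply F1, ([F2/(1+F2*F3)]+[F4/(1+F4*F5)]) (series)
The group at step 2 is a feedback group.

Final answer: feedback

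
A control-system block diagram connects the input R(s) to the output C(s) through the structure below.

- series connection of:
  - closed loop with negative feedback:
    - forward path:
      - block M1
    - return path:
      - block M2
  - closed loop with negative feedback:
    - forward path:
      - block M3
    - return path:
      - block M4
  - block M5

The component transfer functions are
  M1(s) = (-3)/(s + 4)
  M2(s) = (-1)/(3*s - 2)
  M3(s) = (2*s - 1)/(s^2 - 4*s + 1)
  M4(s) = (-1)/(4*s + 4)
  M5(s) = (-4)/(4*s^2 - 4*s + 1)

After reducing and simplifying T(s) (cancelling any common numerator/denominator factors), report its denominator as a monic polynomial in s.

First reduce the diagram to T(s).

1. feedback reduction of M1, M2 gives (6 - 9*s)/(3*s^2 + 10*s - 5)
2. reduce the feedback loop with forward M3 and return M4 gives (8*s^2 + 4*s - 4)/(4*s^3 - 12*s^2 - 14*s + 5)
3. combine [M1/(1+M1*M2)], [M3/(1+M3*M4)], M5 in series gives (144*s^2 + 48*s - 96)/(24*s^6 - 4*s^5 - 368*s^4 + 52*s^3 + 305*s^2 - 170*s + 25)
The result of step 3 is T(s) in lowest terms. Its denominator has leading coefficient 24; dividing the denominator through by 24 makes it monic.

Answer: s^6 - s^5/6 - 46*s^4/3 + 13*s^3/6 + 305*s^2/24 - 85*s/12 + 25/24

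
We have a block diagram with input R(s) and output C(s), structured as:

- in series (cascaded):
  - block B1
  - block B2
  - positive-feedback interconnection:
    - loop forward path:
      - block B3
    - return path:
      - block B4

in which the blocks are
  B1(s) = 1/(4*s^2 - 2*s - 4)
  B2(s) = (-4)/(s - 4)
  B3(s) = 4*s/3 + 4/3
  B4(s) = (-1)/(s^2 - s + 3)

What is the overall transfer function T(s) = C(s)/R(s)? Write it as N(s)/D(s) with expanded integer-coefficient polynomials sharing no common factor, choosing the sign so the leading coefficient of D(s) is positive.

1. reduce the feedback loop with forward B3 and return B4: (4*s^3 + 8*s + 12)/(3*s^2 + s + 13)
2. combine B1, B2, [B3/(1-B3*B4)] in series; the result is T(s) itself (integer coefficients, no common factor, positive leading denominator coefficient)

Therefore the answer is (-8*s^3 - 16*s - 24)/(6*s^5 - 25*s^4 + 23*s^3 - 91*s^2 + 34*s + 104).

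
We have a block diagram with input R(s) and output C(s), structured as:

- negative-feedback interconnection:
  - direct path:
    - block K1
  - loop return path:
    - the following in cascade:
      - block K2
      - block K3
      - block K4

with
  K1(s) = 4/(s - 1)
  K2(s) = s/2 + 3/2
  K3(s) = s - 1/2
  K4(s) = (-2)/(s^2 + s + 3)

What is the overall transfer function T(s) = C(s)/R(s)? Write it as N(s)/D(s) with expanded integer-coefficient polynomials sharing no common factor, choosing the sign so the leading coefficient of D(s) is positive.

Reducing step by step:

Step 1 - series reduction of K2, K3, K4 gives (-2*s^2 - 5*s + 3)/(2*s^2 + 2*s + 6)
Step 2 - close the feedback loop around K1, (K2*K3*K4), giving the overall T(s)

Answer: (4*s^2 + 4*s + 12)/(s^3 - 4*s^2 - 8*s + 3)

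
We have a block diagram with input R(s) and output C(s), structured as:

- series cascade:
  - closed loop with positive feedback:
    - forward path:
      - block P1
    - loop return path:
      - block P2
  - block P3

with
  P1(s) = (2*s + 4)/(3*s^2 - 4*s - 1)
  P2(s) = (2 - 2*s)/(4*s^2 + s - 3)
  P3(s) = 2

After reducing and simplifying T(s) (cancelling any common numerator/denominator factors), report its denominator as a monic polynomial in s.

Step 1. close the feedback loop around P1, P2 gives (8*s^3 + 18*s^2 - 2*s - 12)/(12*s^4 - 13*s^3 - 13*s^2 + 15*s - 5)
Step 2. combine [P1/(1-P1*P2)], P3 in series gives (16*s^3 + 36*s^2 - 4*s - 24)/(12*s^4 - 13*s^3 - 13*s^2 + 15*s - 5)
No further cancellation is possible in the step-2 result, so that is T(s). Its denominator becomes monic after dividing by the leading coefficient 12.

Final answer: s^4 - 13*s^3/12 - 13*s^2/12 + 5*s/4 - 5/12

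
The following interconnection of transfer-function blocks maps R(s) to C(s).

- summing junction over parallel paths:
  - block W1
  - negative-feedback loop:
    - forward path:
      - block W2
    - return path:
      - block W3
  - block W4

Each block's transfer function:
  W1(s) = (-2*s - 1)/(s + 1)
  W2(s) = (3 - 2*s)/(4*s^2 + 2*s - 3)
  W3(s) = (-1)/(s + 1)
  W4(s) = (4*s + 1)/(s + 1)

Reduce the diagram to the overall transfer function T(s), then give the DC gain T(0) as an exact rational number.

Step 1. collapse the loop (W2 forward, W3 return) = (-2*s^2 + s + 3)/(4*s^3 + 6*s^2 + s - 6)
Step 2. sum the parallel branches W1, [W2/(1+W2*W3)], W4 = (8*s^4 + 10*s^3 + s^2 - 8*s + 3)/(4*s^4 + 10*s^3 + 7*s^2 - 5*s - 6)
DC gain: substitute s = 0 into T(s) from step 2: T(0) = 3/(-6) = -1/2.

Final answer: -1/2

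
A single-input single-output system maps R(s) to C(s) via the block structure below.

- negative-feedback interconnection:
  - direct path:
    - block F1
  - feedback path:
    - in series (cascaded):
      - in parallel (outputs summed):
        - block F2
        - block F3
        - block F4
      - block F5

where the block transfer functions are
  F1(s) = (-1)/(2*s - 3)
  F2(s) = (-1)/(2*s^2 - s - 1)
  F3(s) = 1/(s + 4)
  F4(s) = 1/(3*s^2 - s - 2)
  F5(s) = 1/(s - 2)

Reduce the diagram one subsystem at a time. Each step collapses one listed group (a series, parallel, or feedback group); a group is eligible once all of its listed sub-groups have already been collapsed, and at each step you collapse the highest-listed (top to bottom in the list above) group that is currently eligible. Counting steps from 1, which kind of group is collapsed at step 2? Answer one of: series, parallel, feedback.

Answer: series

Working:
Step 1. reduce the parallel group F2, F3, F4
Step 2. cascade (F2+F3+F4), F5
Step 3. feedback reduction of F1, ((F2+F3+F4)*F5)
So the answer for step 2 is series.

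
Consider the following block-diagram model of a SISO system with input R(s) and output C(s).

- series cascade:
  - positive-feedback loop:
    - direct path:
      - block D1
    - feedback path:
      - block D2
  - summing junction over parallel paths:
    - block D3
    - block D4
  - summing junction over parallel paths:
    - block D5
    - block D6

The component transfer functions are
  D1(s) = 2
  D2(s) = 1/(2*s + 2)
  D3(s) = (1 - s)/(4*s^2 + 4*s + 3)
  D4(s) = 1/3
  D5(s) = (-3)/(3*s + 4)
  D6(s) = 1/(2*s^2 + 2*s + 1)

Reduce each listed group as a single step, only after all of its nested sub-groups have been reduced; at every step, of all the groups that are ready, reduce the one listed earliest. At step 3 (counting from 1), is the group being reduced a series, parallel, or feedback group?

The answer is parallel.

Reasoning:
[1] apply the feedback formula to D1, D2
[2] sum the parallel branches D3, D4
[3] reduce the parallel group D5, D6
[4] combine [D1/(1-D1*D2)], (D3+D4), (D5+D6) in series
Step 3 collapses a parallel group.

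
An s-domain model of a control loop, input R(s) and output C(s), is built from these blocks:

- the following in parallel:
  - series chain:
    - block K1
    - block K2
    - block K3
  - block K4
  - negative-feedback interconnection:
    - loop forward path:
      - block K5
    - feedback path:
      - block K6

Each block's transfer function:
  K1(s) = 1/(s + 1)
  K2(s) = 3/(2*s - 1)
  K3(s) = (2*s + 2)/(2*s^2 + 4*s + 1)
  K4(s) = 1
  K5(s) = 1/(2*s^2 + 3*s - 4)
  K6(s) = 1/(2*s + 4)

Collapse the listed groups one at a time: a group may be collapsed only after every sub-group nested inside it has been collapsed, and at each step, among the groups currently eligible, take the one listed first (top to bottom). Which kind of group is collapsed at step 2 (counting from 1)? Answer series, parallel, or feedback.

Answer: feedback

Working:
[1] cascade K1, K2, K3
[2] collapse the loop (K5 forward, K6 return)
[3] reduce the parallel group (K1*K2*K3), K4, [K5/(1+K5*K6)]
The group at step 2 is a feedback group.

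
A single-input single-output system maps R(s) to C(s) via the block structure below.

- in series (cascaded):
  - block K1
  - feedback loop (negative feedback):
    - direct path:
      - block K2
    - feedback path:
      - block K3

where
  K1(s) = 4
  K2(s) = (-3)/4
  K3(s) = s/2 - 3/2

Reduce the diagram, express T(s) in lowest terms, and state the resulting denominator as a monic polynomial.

[1] apply the feedback formula to K2, K3 -> 6/(3*s - 17)
[2] cascade K1, [K2/(1+K2*K3)] -> 24/(3*s - 17)
Step 2 gives the fully reduced T(s), with no common factor left to cancel. The denominator's leading coefficient is 3, so divide each of its coefficients by 3 to get the monic form.

Hence the answer: s - 17/3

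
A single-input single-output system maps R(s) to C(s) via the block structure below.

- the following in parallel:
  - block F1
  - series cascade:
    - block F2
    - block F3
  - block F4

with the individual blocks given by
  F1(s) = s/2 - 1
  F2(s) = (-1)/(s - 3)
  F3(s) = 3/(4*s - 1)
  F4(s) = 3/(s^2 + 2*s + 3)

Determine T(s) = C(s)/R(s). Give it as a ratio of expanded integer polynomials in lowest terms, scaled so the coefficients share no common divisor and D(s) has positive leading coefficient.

[1] cascade F2, F3 -> (-3)/(4*s^2 - 13*s + 3)
[2] sum the parallel branches F1, (F2*F3), F4 - this is the overall T(s), already in the required normalized form

Answer: (4*s^5 - 13*s^4 - s^3 + 7*s^2 - 15*s - 18)/(8*s^4 - 10*s^3 - 22*s^2 - 66*s + 18)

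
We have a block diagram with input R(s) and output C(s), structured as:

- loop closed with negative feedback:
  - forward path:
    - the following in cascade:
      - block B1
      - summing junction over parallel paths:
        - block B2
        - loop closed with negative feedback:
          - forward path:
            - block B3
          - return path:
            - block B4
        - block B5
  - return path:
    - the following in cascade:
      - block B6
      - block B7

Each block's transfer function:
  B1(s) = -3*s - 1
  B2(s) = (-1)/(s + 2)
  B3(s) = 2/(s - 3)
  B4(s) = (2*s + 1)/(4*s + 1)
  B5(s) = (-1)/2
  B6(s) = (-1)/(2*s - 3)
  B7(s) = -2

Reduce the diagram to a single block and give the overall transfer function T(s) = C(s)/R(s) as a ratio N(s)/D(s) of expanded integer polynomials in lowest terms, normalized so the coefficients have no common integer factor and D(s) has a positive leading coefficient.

Step 1: close the feedback loop around B3, B4: (8*s + 2)/(4*s^2 - 7*s - 1)
Step 2: sum the parallel branches B2, [B3/(1+B3*B4)], B5: (-4*s^3 + 7*s^2 + 65*s + 12)/(8*s^3 + 2*s^2 - 30*s - 4)
Step 3: reduce the series chain B1, (B2+[B3/(1+B3*B4)]+B5): (12*s^4 - 17*s^3 - 202*s^2 - 101*s - 12)/(8*s^3 + 2*s^2 - 30*s - 4)
Step 4: multiply B6, B7 (series): 2/(2*s - 3)
Step 5: apply the feedback formula to (B1*(B2+[B3/(1+B3*B4)]+B5)), (B6*B7); the result is T(s) itself (integer coefficients, no common factor, positive leading denominator coefficient)

Final answer: (24*s^5 - 70*s^4 - 353*s^3 + 404*s^2 + 279*s + 36)/(40*s^4 - 54*s^3 - 470*s^2 - 120*s - 12)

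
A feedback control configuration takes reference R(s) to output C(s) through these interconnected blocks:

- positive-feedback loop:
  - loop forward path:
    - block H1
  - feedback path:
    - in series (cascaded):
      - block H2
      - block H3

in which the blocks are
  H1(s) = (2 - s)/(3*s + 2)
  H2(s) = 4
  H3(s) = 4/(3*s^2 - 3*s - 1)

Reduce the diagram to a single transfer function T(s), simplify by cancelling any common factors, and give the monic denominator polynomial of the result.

Step 1: multiply H2, H3 (series): 16/(3*s^2 - 3*s - 1)
Step 2: collapse the loop (H1 forward, (H2*H3) return): (-3*s^3 + 9*s^2 - 5*s - 2)/(9*s^3 - 3*s^2 + 7*s - 34)
That last expression is T(s), already simplified. Scaling its denominator by 1/9 (the reciprocal of the leading coefficient) yields the monic denominator.

Final answer: s^3 - s^2/3 + 7*s/9 - 34/9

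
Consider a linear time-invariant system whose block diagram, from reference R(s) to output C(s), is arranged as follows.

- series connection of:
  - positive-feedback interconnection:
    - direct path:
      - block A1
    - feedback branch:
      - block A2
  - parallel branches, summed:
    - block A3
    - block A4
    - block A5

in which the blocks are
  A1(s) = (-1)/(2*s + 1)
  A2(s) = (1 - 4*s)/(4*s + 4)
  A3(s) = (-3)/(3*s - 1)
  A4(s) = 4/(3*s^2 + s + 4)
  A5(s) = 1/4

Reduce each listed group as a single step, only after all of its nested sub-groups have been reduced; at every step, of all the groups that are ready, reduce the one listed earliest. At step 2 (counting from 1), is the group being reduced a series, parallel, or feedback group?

(1) reduce the feedback loop with forward A1 and return A2
(2) sum the parallel branches A3, A4, A5
(3) series reduction of [A1/(1-A1*A2)], (A3+A4+A5)
The group at step 2 is a parallel group.

Answer: parallel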